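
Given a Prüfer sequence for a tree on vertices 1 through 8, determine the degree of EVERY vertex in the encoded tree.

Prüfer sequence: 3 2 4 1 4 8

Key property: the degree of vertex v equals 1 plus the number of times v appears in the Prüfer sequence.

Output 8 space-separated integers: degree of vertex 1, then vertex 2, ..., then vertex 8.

p_1 = 3: count[3] becomes 1
p_2 = 2: count[2] becomes 1
p_3 = 4: count[4] becomes 1
p_4 = 1: count[1] becomes 1
p_5 = 4: count[4] becomes 2
p_6 = 8: count[8] becomes 1
Degrees (1 + count): deg[1]=1+1=2, deg[2]=1+1=2, deg[3]=1+1=2, deg[4]=1+2=3, deg[5]=1+0=1, deg[6]=1+0=1, deg[7]=1+0=1, deg[8]=1+1=2

Answer: 2 2 2 3 1 1 1 2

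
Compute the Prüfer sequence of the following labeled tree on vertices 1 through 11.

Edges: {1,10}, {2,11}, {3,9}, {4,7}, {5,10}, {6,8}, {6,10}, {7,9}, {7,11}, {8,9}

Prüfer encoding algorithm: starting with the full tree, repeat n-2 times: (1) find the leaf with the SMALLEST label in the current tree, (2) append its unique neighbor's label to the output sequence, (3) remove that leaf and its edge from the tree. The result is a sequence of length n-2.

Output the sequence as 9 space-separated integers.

Step 1: leaves = {1,2,3,4,5}. Remove smallest leaf 1, emit neighbor 10.
Step 2: leaves = {2,3,4,5}. Remove smallest leaf 2, emit neighbor 11.
Step 3: leaves = {3,4,5,11}. Remove smallest leaf 3, emit neighbor 9.
Step 4: leaves = {4,5,11}. Remove smallest leaf 4, emit neighbor 7.
Step 5: leaves = {5,11}. Remove smallest leaf 5, emit neighbor 10.
Step 6: leaves = {10,11}. Remove smallest leaf 10, emit neighbor 6.
Step 7: leaves = {6,11}. Remove smallest leaf 6, emit neighbor 8.
Step 8: leaves = {8,11}. Remove smallest leaf 8, emit neighbor 9.
Step 9: leaves = {9,11}. Remove smallest leaf 9, emit neighbor 7.
Done: 2 vertices remain (7, 11). Sequence = [10 11 9 7 10 6 8 9 7]

Answer: 10 11 9 7 10 6 8 9 7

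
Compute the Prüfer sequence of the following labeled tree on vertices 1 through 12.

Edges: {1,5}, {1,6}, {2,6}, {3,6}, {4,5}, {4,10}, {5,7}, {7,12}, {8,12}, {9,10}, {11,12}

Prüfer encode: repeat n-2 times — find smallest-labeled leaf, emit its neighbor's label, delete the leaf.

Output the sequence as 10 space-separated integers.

Step 1: leaves = {2,3,8,9,11}. Remove smallest leaf 2, emit neighbor 6.
Step 2: leaves = {3,8,9,11}. Remove smallest leaf 3, emit neighbor 6.
Step 3: leaves = {6,8,9,11}. Remove smallest leaf 6, emit neighbor 1.
Step 4: leaves = {1,8,9,11}. Remove smallest leaf 1, emit neighbor 5.
Step 5: leaves = {8,9,11}. Remove smallest leaf 8, emit neighbor 12.
Step 6: leaves = {9,11}. Remove smallest leaf 9, emit neighbor 10.
Step 7: leaves = {10,11}. Remove smallest leaf 10, emit neighbor 4.
Step 8: leaves = {4,11}. Remove smallest leaf 4, emit neighbor 5.
Step 9: leaves = {5,11}. Remove smallest leaf 5, emit neighbor 7.
Step 10: leaves = {7,11}. Remove smallest leaf 7, emit neighbor 12.
Done: 2 vertices remain (11, 12). Sequence = [6 6 1 5 12 10 4 5 7 12]

Answer: 6 6 1 5 12 10 4 5 7 12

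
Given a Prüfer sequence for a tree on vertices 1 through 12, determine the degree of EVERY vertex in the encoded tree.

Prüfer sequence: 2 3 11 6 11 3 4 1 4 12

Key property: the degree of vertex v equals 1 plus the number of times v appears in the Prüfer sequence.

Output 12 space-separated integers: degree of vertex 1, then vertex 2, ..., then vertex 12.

Answer: 2 2 3 3 1 2 1 1 1 1 3 2

Derivation:
p_1 = 2: count[2] becomes 1
p_2 = 3: count[3] becomes 1
p_3 = 11: count[11] becomes 1
p_4 = 6: count[6] becomes 1
p_5 = 11: count[11] becomes 2
p_6 = 3: count[3] becomes 2
p_7 = 4: count[4] becomes 1
p_8 = 1: count[1] becomes 1
p_9 = 4: count[4] becomes 2
p_10 = 12: count[12] becomes 1
Degrees (1 + count): deg[1]=1+1=2, deg[2]=1+1=2, deg[3]=1+2=3, deg[4]=1+2=3, deg[5]=1+0=1, deg[6]=1+1=2, deg[7]=1+0=1, deg[8]=1+0=1, deg[9]=1+0=1, deg[10]=1+0=1, deg[11]=1+2=3, deg[12]=1+1=2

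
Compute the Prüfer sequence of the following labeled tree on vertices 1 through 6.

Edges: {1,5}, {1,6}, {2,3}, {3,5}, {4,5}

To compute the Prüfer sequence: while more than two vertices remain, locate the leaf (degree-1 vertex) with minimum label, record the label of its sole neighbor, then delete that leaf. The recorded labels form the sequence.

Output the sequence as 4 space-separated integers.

Answer: 3 5 5 1

Derivation:
Step 1: leaves = {2,4,6}. Remove smallest leaf 2, emit neighbor 3.
Step 2: leaves = {3,4,6}. Remove smallest leaf 3, emit neighbor 5.
Step 3: leaves = {4,6}. Remove smallest leaf 4, emit neighbor 5.
Step 4: leaves = {5,6}. Remove smallest leaf 5, emit neighbor 1.
Done: 2 vertices remain (1, 6). Sequence = [3 5 5 1]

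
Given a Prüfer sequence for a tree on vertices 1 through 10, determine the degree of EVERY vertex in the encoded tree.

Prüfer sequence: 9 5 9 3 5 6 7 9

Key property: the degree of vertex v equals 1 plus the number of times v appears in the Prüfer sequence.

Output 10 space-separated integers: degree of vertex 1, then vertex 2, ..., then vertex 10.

Answer: 1 1 2 1 3 2 2 1 4 1

Derivation:
p_1 = 9: count[9] becomes 1
p_2 = 5: count[5] becomes 1
p_3 = 9: count[9] becomes 2
p_4 = 3: count[3] becomes 1
p_5 = 5: count[5] becomes 2
p_6 = 6: count[6] becomes 1
p_7 = 7: count[7] becomes 1
p_8 = 9: count[9] becomes 3
Degrees (1 + count): deg[1]=1+0=1, deg[2]=1+0=1, deg[3]=1+1=2, deg[4]=1+0=1, deg[5]=1+2=3, deg[6]=1+1=2, deg[7]=1+1=2, deg[8]=1+0=1, deg[9]=1+3=4, deg[10]=1+0=1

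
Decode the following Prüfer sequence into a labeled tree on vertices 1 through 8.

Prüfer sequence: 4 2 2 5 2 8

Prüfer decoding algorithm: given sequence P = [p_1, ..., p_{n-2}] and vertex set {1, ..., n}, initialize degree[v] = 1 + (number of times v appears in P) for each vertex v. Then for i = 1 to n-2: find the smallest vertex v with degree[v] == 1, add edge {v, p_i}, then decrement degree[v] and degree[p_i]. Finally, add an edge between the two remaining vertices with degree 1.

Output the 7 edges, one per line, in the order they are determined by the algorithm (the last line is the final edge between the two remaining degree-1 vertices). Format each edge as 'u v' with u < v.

Answer: 1 4
2 3
2 4
5 6
2 5
2 8
7 8

Derivation:
Initial degrees: {1:1, 2:4, 3:1, 4:2, 5:2, 6:1, 7:1, 8:2}
Step 1: smallest deg-1 vertex = 1, p_1 = 4. Add edge {1,4}. Now deg[1]=0, deg[4]=1.
Step 2: smallest deg-1 vertex = 3, p_2 = 2. Add edge {2,3}. Now deg[3]=0, deg[2]=3.
Step 3: smallest deg-1 vertex = 4, p_3 = 2. Add edge {2,4}. Now deg[4]=0, deg[2]=2.
Step 4: smallest deg-1 vertex = 6, p_4 = 5. Add edge {5,6}. Now deg[6]=0, deg[5]=1.
Step 5: smallest deg-1 vertex = 5, p_5 = 2. Add edge {2,5}. Now deg[5]=0, deg[2]=1.
Step 6: smallest deg-1 vertex = 2, p_6 = 8. Add edge {2,8}. Now deg[2]=0, deg[8]=1.
Final: two remaining deg-1 vertices are 7, 8. Add edge {7,8}.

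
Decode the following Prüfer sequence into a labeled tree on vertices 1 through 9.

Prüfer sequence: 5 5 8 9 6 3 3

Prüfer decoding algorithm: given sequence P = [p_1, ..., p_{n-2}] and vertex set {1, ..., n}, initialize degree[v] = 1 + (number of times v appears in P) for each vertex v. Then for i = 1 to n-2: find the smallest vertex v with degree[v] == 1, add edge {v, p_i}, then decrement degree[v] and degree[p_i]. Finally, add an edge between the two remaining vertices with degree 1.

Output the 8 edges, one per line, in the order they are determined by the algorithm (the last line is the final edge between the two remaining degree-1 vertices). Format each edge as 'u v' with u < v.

Initial degrees: {1:1, 2:1, 3:3, 4:1, 5:3, 6:2, 7:1, 8:2, 9:2}
Step 1: smallest deg-1 vertex = 1, p_1 = 5. Add edge {1,5}. Now deg[1]=0, deg[5]=2.
Step 2: smallest deg-1 vertex = 2, p_2 = 5. Add edge {2,5}. Now deg[2]=0, deg[5]=1.
Step 3: smallest deg-1 vertex = 4, p_3 = 8. Add edge {4,8}. Now deg[4]=0, deg[8]=1.
Step 4: smallest deg-1 vertex = 5, p_4 = 9. Add edge {5,9}. Now deg[5]=0, deg[9]=1.
Step 5: smallest deg-1 vertex = 7, p_5 = 6. Add edge {6,7}. Now deg[7]=0, deg[6]=1.
Step 6: smallest deg-1 vertex = 6, p_6 = 3. Add edge {3,6}. Now deg[6]=0, deg[3]=2.
Step 7: smallest deg-1 vertex = 8, p_7 = 3. Add edge {3,8}. Now deg[8]=0, deg[3]=1.
Final: two remaining deg-1 vertices are 3, 9. Add edge {3,9}.

Answer: 1 5
2 5
4 8
5 9
6 7
3 6
3 8
3 9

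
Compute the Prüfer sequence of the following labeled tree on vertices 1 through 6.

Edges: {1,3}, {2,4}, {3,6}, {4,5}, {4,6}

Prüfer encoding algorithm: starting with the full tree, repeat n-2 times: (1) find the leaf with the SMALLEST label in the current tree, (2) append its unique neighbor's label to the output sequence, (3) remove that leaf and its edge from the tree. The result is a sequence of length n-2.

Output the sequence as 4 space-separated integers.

Answer: 3 4 6 4

Derivation:
Step 1: leaves = {1,2,5}. Remove smallest leaf 1, emit neighbor 3.
Step 2: leaves = {2,3,5}. Remove smallest leaf 2, emit neighbor 4.
Step 3: leaves = {3,5}. Remove smallest leaf 3, emit neighbor 6.
Step 4: leaves = {5,6}. Remove smallest leaf 5, emit neighbor 4.
Done: 2 vertices remain (4, 6). Sequence = [3 4 6 4]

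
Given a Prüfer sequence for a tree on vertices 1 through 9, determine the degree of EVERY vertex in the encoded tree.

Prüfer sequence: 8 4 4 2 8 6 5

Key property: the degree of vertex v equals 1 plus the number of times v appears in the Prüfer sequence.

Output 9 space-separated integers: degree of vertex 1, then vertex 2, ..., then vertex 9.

Answer: 1 2 1 3 2 2 1 3 1

Derivation:
p_1 = 8: count[8] becomes 1
p_2 = 4: count[4] becomes 1
p_3 = 4: count[4] becomes 2
p_4 = 2: count[2] becomes 1
p_5 = 8: count[8] becomes 2
p_6 = 6: count[6] becomes 1
p_7 = 5: count[5] becomes 1
Degrees (1 + count): deg[1]=1+0=1, deg[2]=1+1=2, deg[3]=1+0=1, deg[4]=1+2=3, deg[5]=1+1=2, deg[6]=1+1=2, deg[7]=1+0=1, deg[8]=1+2=3, deg[9]=1+0=1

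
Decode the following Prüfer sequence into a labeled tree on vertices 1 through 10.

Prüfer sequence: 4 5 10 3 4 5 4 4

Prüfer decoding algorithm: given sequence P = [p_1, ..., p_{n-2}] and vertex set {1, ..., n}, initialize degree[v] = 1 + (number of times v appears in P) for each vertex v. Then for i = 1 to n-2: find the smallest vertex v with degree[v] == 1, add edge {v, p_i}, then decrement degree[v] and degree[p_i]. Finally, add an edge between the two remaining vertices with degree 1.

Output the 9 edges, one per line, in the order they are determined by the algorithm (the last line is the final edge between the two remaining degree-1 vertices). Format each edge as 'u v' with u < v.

Answer: 1 4
2 5
6 10
3 7
3 4
5 8
4 5
4 9
4 10

Derivation:
Initial degrees: {1:1, 2:1, 3:2, 4:5, 5:3, 6:1, 7:1, 8:1, 9:1, 10:2}
Step 1: smallest deg-1 vertex = 1, p_1 = 4. Add edge {1,4}. Now deg[1]=0, deg[4]=4.
Step 2: smallest deg-1 vertex = 2, p_2 = 5. Add edge {2,5}. Now deg[2]=0, deg[5]=2.
Step 3: smallest deg-1 vertex = 6, p_3 = 10. Add edge {6,10}. Now deg[6]=0, deg[10]=1.
Step 4: smallest deg-1 vertex = 7, p_4 = 3. Add edge {3,7}. Now deg[7]=0, deg[3]=1.
Step 5: smallest deg-1 vertex = 3, p_5 = 4. Add edge {3,4}. Now deg[3]=0, deg[4]=3.
Step 6: smallest deg-1 vertex = 8, p_6 = 5. Add edge {5,8}. Now deg[8]=0, deg[5]=1.
Step 7: smallest deg-1 vertex = 5, p_7 = 4. Add edge {4,5}. Now deg[5]=0, deg[4]=2.
Step 8: smallest deg-1 vertex = 9, p_8 = 4. Add edge {4,9}. Now deg[9]=0, deg[4]=1.
Final: two remaining deg-1 vertices are 4, 10. Add edge {4,10}.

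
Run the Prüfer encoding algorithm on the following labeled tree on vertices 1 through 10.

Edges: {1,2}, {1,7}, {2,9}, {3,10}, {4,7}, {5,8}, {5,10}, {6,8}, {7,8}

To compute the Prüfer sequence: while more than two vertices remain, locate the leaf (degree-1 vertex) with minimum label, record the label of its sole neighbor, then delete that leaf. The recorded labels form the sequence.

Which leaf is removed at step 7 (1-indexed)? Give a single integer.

Answer: 7

Derivation:
Step 1: current leaves = {3,4,6,9}. Remove leaf 3 (neighbor: 10).
Step 2: current leaves = {4,6,9,10}. Remove leaf 4 (neighbor: 7).
Step 3: current leaves = {6,9,10}. Remove leaf 6 (neighbor: 8).
Step 4: current leaves = {9,10}. Remove leaf 9 (neighbor: 2).
Step 5: current leaves = {2,10}. Remove leaf 2 (neighbor: 1).
Step 6: current leaves = {1,10}. Remove leaf 1 (neighbor: 7).
Step 7: current leaves = {7,10}. Remove leaf 7 (neighbor: 8).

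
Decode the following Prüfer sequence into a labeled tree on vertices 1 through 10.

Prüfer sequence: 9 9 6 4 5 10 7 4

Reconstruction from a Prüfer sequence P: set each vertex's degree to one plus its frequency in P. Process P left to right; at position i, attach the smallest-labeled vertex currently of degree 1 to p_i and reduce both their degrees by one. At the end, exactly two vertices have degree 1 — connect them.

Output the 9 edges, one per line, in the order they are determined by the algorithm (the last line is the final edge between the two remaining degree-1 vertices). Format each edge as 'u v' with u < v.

Answer: 1 9
2 9
3 6
4 6
5 8
5 10
7 9
4 7
4 10

Derivation:
Initial degrees: {1:1, 2:1, 3:1, 4:3, 5:2, 6:2, 7:2, 8:1, 9:3, 10:2}
Step 1: smallest deg-1 vertex = 1, p_1 = 9. Add edge {1,9}. Now deg[1]=0, deg[9]=2.
Step 2: smallest deg-1 vertex = 2, p_2 = 9. Add edge {2,9}. Now deg[2]=0, deg[9]=1.
Step 3: smallest deg-1 vertex = 3, p_3 = 6. Add edge {3,6}. Now deg[3]=0, deg[6]=1.
Step 4: smallest deg-1 vertex = 6, p_4 = 4. Add edge {4,6}. Now deg[6]=0, deg[4]=2.
Step 5: smallest deg-1 vertex = 8, p_5 = 5. Add edge {5,8}. Now deg[8]=0, deg[5]=1.
Step 6: smallest deg-1 vertex = 5, p_6 = 10. Add edge {5,10}. Now deg[5]=0, deg[10]=1.
Step 7: smallest deg-1 vertex = 9, p_7 = 7. Add edge {7,9}. Now deg[9]=0, deg[7]=1.
Step 8: smallest deg-1 vertex = 7, p_8 = 4. Add edge {4,7}. Now deg[7]=0, deg[4]=1.
Final: two remaining deg-1 vertices are 4, 10. Add edge {4,10}.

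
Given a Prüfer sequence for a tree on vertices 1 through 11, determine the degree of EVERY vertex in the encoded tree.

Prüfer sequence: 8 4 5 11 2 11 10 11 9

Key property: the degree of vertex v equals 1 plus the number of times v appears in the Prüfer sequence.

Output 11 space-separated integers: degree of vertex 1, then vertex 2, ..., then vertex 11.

p_1 = 8: count[8] becomes 1
p_2 = 4: count[4] becomes 1
p_3 = 5: count[5] becomes 1
p_4 = 11: count[11] becomes 1
p_5 = 2: count[2] becomes 1
p_6 = 11: count[11] becomes 2
p_7 = 10: count[10] becomes 1
p_8 = 11: count[11] becomes 3
p_9 = 9: count[9] becomes 1
Degrees (1 + count): deg[1]=1+0=1, deg[2]=1+1=2, deg[3]=1+0=1, deg[4]=1+1=2, deg[5]=1+1=2, deg[6]=1+0=1, deg[7]=1+0=1, deg[8]=1+1=2, deg[9]=1+1=2, deg[10]=1+1=2, deg[11]=1+3=4

Answer: 1 2 1 2 2 1 1 2 2 2 4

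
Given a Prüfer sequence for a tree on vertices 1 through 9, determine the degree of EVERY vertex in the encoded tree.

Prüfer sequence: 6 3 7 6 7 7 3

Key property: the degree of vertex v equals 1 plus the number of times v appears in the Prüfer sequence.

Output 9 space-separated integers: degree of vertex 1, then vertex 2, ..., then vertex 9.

p_1 = 6: count[6] becomes 1
p_2 = 3: count[3] becomes 1
p_3 = 7: count[7] becomes 1
p_4 = 6: count[6] becomes 2
p_5 = 7: count[7] becomes 2
p_6 = 7: count[7] becomes 3
p_7 = 3: count[3] becomes 2
Degrees (1 + count): deg[1]=1+0=1, deg[2]=1+0=1, deg[3]=1+2=3, deg[4]=1+0=1, deg[5]=1+0=1, deg[6]=1+2=3, deg[7]=1+3=4, deg[8]=1+0=1, deg[9]=1+0=1

Answer: 1 1 3 1 1 3 4 1 1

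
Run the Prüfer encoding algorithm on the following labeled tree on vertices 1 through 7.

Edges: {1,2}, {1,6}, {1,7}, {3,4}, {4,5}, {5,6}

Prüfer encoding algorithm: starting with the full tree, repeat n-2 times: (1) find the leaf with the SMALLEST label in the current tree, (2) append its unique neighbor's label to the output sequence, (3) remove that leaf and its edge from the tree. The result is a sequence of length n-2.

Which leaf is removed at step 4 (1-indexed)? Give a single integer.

Answer: 5

Derivation:
Step 1: current leaves = {2,3,7}. Remove leaf 2 (neighbor: 1).
Step 2: current leaves = {3,7}. Remove leaf 3 (neighbor: 4).
Step 3: current leaves = {4,7}. Remove leaf 4 (neighbor: 5).
Step 4: current leaves = {5,7}. Remove leaf 5 (neighbor: 6).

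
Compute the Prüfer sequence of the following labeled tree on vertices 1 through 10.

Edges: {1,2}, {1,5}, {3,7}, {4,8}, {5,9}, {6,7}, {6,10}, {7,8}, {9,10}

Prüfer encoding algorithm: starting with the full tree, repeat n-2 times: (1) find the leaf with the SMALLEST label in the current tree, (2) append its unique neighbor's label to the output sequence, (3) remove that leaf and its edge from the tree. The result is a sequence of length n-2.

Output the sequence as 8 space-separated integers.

Answer: 1 5 7 8 9 7 6 10

Derivation:
Step 1: leaves = {2,3,4}. Remove smallest leaf 2, emit neighbor 1.
Step 2: leaves = {1,3,4}. Remove smallest leaf 1, emit neighbor 5.
Step 3: leaves = {3,4,5}. Remove smallest leaf 3, emit neighbor 7.
Step 4: leaves = {4,5}. Remove smallest leaf 4, emit neighbor 8.
Step 5: leaves = {5,8}. Remove smallest leaf 5, emit neighbor 9.
Step 6: leaves = {8,9}. Remove smallest leaf 8, emit neighbor 7.
Step 7: leaves = {7,9}. Remove smallest leaf 7, emit neighbor 6.
Step 8: leaves = {6,9}. Remove smallest leaf 6, emit neighbor 10.
Done: 2 vertices remain (9, 10). Sequence = [1 5 7 8 9 7 6 10]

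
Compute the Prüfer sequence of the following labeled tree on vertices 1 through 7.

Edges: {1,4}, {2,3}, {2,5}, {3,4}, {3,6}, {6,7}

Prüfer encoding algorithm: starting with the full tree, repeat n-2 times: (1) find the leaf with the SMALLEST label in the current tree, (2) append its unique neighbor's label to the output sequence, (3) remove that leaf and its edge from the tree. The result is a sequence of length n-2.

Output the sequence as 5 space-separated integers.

Step 1: leaves = {1,5,7}. Remove smallest leaf 1, emit neighbor 4.
Step 2: leaves = {4,5,7}. Remove smallest leaf 4, emit neighbor 3.
Step 3: leaves = {5,7}. Remove smallest leaf 5, emit neighbor 2.
Step 4: leaves = {2,7}. Remove smallest leaf 2, emit neighbor 3.
Step 5: leaves = {3,7}. Remove smallest leaf 3, emit neighbor 6.
Done: 2 vertices remain (6, 7). Sequence = [4 3 2 3 6]

Answer: 4 3 2 3 6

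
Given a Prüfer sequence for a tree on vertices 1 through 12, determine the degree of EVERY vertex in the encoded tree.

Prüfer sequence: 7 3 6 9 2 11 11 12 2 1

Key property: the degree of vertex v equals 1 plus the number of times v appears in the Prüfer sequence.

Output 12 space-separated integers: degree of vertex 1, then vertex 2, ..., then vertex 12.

p_1 = 7: count[7] becomes 1
p_2 = 3: count[3] becomes 1
p_3 = 6: count[6] becomes 1
p_4 = 9: count[9] becomes 1
p_5 = 2: count[2] becomes 1
p_6 = 11: count[11] becomes 1
p_7 = 11: count[11] becomes 2
p_8 = 12: count[12] becomes 1
p_9 = 2: count[2] becomes 2
p_10 = 1: count[1] becomes 1
Degrees (1 + count): deg[1]=1+1=2, deg[2]=1+2=3, deg[3]=1+1=2, deg[4]=1+0=1, deg[5]=1+0=1, deg[6]=1+1=2, deg[7]=1+1=2, deg[8]=1+0=1, deg[9]=1+1=2, deg[10]=1+0=1, deg[11]=1+2=3, deg[12]=1+1=2

Answer: 2 3 2 1 1 2 2 1 2 1 3 2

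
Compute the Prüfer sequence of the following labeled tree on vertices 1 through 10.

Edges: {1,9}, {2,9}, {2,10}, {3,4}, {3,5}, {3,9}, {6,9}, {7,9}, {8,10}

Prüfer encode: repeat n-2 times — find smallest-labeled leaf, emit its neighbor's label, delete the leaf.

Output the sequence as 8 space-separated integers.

Step 1: leaves = {1,4,5,6,7,8}. Remove smallest leaf 1, emit neighbor 9.
Step 2: leaves = {4,5,6,7,8}. Remove smallest leaf 4, emit neighbor 3.
Step 3: leaves = {5,6,7,8}. Remove smallest leaf 5, emit neighbor 3.
Step 4: leaves = {3,6,7,8}. Remove smallest leaf 3, emit neighbor 9.
Step 5: leaves = {6,7,8}. Remove smallest leaf 6, emit neighbor 9.
Step 6: leaves = {7,8}. Remove smallest leaf 7, emit neighbor 9.
Step 7: leaves = {8,9}. Remove smallest leaf 8, emit neighbor 10.
Step 8: leaves = {9,10}. Remove smallest leaf 9, emit neighbor 2.
Done: 2 vertices remain (2, 10). Sequence = [9 3 3 9 9 9 10 2]

Answer: 9 3 3 9 9 9 10 2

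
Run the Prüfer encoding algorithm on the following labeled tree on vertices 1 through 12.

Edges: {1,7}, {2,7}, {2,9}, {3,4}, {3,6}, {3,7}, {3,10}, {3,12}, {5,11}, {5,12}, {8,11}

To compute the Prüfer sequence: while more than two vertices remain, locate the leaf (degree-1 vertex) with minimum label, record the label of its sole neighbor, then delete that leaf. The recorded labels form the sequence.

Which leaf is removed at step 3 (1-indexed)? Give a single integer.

Answer: 6

Derivation:
Step 1: current leaves = {1,4,6,8,9,10}. Remove leaf 1 (neighbor: 7).
Step 2: current leaves = {4,6,8,9,10}. Remove leaf 4 (neighbor: 3).
Step 3: current leaves = {6,8,9,10}. Remove leaf 6 (neighbor: 3).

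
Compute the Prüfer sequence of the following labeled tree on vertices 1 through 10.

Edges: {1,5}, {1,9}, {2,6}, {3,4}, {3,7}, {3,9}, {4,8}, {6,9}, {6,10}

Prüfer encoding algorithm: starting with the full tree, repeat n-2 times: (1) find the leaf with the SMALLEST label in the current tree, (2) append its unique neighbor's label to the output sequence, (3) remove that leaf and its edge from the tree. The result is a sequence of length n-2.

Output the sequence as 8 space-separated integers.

Step 1: leaves = {2,5,7,8,10}. Remove smallest leaf 2, emit neighbor 6.
Step 2: leaves = {5,7,8,10}. Remove smallest leaf 5, emit neighbor 1.
Step 3: leaves = {1,7,8,10}. Remove smallest leaf 1, emit neighbor 9.
Step 4: leaves = {7,8,10}. Remove smallest leaf 7, emit neighbor 3.
Step 5: leaves = {8,10}. Remove smallest leaf 8, emit neighbor 4.
Step 6: leaves = {4,10}. Remove smallest leaf 4, emit neighbor 3.
Step 7: leaves = {3,10}. Remove smallest leaf 3, emit neighbor 9.
Step 8: leaves = {9,10}. Remove smallest leaf 9, emit neighbor 6.
Done: 2 vertices remain (6, 10). Sequence = [6 1 9 3 4 3 9 6]

Answer: 6 1 9 3 4 3 9 6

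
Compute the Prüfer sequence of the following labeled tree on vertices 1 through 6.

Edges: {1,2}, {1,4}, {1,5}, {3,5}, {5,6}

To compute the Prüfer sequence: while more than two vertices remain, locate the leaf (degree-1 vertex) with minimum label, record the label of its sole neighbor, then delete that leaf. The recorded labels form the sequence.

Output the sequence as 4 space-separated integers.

Step 1: leaves = {2,3,4,6}. Remove smallest leaf 2, emit neighbor 1.
Step 2: leaves = {3,4,6}. Remove smallest leaf 3, emit neighbor 5.
Step 3: leaves = {4,6}. Remove smallest leaf 4, emit neighbor 1.
Step 4: leaves = {1,6}. Remove smallest leaf 1, emit neighbor 5.
Done: 2 vertices remain (5, 6). Sequence = [1 5 1 5]

Answer: 1 5 1 5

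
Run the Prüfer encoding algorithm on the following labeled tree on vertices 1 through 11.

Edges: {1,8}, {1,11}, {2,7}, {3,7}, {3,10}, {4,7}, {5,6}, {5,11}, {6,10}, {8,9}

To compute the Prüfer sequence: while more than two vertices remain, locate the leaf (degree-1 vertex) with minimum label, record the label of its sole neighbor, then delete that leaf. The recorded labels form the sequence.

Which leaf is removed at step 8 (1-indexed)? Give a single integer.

Answer: 10

Derivation:
Step 1: current leaves = {2,4,9}. Remove leaf 2 (neighbor: 7).
Step 2: current leaves = {4,9}. Remove leaf 4 (neighbor: 7).
Step 3: current leaves = {7,9}. Remove leaf 7 (neighbor: 3).
Step 4: current leaves = {3,9}. Remove leaf 3 (neighbor: 10).
Step 5: current leaves = {9,10}. Remove leaf 9 (neighbor: 8).
Step 6: current leaves = {8,10}. Remove leaf 8 (neighbor: 1).
Step 7: current leaves = {1,10}. Remove leaf 1 (neighbor: 11).
Step 8: current leaves = {10,11}. Remove leaf 10 (neighbor: 6).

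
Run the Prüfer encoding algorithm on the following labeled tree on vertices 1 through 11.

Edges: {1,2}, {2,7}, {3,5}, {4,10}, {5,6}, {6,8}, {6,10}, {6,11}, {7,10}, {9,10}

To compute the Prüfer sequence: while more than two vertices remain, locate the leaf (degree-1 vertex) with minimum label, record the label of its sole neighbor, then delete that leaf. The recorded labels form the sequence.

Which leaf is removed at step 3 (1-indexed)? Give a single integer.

Step 1: current leaves = {1,3,4,8,9,11}. Remove leaf 1 (neighbor: 2).
Step 2: current leaves = {2,3,4,8,9,11}. Remove leaf 2 (neighbor: 7).
Step 3: current leaves = {3,4,7,8,9,11}. Remove leaf 3 (neighbor: 5).

Answer: 3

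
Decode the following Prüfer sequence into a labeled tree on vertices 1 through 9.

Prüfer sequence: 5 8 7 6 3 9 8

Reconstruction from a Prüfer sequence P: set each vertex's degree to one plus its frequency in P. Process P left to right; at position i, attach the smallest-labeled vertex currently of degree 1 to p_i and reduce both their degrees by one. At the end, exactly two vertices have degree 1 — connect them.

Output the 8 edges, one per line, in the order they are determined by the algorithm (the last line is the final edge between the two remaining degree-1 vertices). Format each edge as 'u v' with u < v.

Answer: 1 5
2 8
4 7
5 6
3 6
3 9
7 8
8 9

Derivation:
Initial degrees: {1:1, 2:1, 3:2, 4:1, 5:2, 6:2, 7:2, 8:3, 9:2}
Step 1: smallest deg-1 vertex = 1, p_1 = 5. Add edge {1,5}. Now deg[1]=0, deg[5]=1.
Step 2: smallest deg-1 vertex = 2, p_2 = 8. Add edge {2,8}. Now deg[2]=0, deg[8]=2.
Step 3: smallest deg-1 vertex = 4, p_3 = 7. Add edge {4,7}. Now deg[4]=0, deg[7]=1.
Step 4: smallest deg-1 vertex = 5, p_4 = 6. Add edge {5,6}. Now deg[5]=0, deg[6]=1.
Step 5: smallest deg-1 vertex = 6, p_5 = 3. Add edge {3,6}. Now deg[6]=0, deg[3]=1.
Step 6: smallest deg-1 vertex = 3, p_6 = 9. Add edge {3,9}. Now deg[3]=0, deg[9]=1.
Step 7: smallest deg-1 vertex = 7, p_7 = 8. Add edge {7,8}. Now deg[7]=0, deg[8]=1.
Final: two remaining deg-1 vertices are 8, 9. Add edge {8,9}.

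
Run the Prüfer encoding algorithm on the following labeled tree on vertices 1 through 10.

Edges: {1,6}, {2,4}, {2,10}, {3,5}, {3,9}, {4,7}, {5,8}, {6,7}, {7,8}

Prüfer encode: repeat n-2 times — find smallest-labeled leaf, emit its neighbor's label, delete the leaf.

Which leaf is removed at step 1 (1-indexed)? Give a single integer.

Step 1: current leaves = {1,9,10}. Remove leaf 1 (neighbor: 6).

Answer: 1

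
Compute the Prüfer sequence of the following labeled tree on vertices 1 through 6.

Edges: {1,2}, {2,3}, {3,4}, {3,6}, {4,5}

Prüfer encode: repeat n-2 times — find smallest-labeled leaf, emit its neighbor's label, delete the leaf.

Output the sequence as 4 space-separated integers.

Step 1: leaves = {1,5,6}. Remove smallest leaf 1, emit neighbor 2.
Step 2: leaves = {2,5,6}. Remove smallest leaf 2, emit neighbor 3.
Step 3: leaves = {5,6}. Remove smallest leaf 5, emit neighbor 4.
Step 4: leaves = {4,6}. Remove smallest leaf 4, emit neighbor 3.
Done: 2 vertices remain (3, 6). Sequence = [2 3 4 3]

Answer: 2 3 4 3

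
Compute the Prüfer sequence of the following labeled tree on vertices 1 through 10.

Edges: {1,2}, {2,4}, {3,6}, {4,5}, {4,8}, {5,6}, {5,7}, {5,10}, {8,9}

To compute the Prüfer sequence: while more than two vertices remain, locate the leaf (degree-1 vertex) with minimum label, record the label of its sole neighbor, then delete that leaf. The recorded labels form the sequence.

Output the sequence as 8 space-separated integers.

Answer: 2 4 6 5 5 8 4 5

Derivation:
Step 1: leaves = {1,3,7,9,10}. Remove smallest leaf 1, emit neighbor 2.
Step 2: leaves = {2,3,7,9,10}. Remove smallest leaf 2, emit neighbor 4.
Step 3: leaves = {3,7,9,10}. Remove smallest leaf 3, emit neighbor 6.
Step 4: leaves = {6,7,9,10}. Remove smallest leaf 6, emit neighbor 5.
Step 5: leaves = {7,9,10}. Remove smallest leaf 7, emit neighbor 5.
Step 6: leaves = {9,10}. Remove smallest leaf 9, emit neighbor 8.
Step 7: leaves = {8,10}. Remove smallest leaf 8, emit neighbor 4.
Step 8: leaves = {4,10}. Remove smallest leaf 4, emit neighbor 5.
Done: 2 vertices remain (5, 10). Sequence = [2 4 6 5 5 8 4 5]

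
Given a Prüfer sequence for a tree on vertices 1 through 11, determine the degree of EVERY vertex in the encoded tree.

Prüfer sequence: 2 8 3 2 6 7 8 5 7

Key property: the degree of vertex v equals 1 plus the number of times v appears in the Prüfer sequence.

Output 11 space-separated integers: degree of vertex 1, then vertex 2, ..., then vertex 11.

Answer: 1 3 2 1 2 2 3 3 1 1 1

Derivation:
p_1 = 2: count[2] becomes 1
p_2 = 8: count[8] becomes 1
p_3 = 3: count[3] becomes 1
p_4 = 2: count[2] becomes 2
p_5 = 6: count[6] becomes 1
p_6 = 7: count[7] becomes 1
p_7 = 8: count[8] becomes 2
p_8 = 5: count[5] becomes 1
p_9 = 7: count[7] becomes 2
Degrees (1 + count): deg[1]=1+0=1, deg[2]=1+2=3, deg[3]=1+1=2, deg[4]=1+0=1, deg[5]=1+1=2, deg[6]=1+1=2, deg[7]=1+2=3, deg[8]=1+2=3, deg[9]=1+0=1, deg[10]=1+0=1, deg[11]=1+0=1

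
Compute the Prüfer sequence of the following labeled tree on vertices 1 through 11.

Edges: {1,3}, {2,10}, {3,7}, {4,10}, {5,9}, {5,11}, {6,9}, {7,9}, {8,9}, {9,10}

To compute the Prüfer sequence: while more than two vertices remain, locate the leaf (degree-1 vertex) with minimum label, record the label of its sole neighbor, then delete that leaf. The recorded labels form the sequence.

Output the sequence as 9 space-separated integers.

Step 1: leaves = {1,2,4,6,8,11}. Remove smallest leaf 1, emit neighbor 3.
Step 2: leaves = {2,3,4,6,8,11}. Remove smallest leaf 2, emit neighbor 10.
Step 3: leaves = {3,4,6,8,11}. Remove smallest leaf 3, emit neighbor 7.
Step 4: leaves = {4,6,7,8,11}. Remove smallest leaf 4, emit neighbor 10.
Step 5: leaves = {6,7,8,10,11}. Remove smallest leaf 6, emit neighbor 9.
Step 6: leaves = {7,8,10,11}. Remove smallest leaf 7, emit neighbor 9.
Step 7: leaves = {8,10,11}. Remove smallest leaf 8, emit neighbor 9.
Step 8: leaves = {10,11}. Remove smallest leaf 10, emit neighbor 9.
Step 9: leaves = {9,11}. Remove smallest leaf 9, emit neighbor 5.
Done: 2 vertices remain (5, 11). Sequence = [3 10 7 10 9 9 9 9 5]

Answer: 3 10 7 10 9 9 9 9 5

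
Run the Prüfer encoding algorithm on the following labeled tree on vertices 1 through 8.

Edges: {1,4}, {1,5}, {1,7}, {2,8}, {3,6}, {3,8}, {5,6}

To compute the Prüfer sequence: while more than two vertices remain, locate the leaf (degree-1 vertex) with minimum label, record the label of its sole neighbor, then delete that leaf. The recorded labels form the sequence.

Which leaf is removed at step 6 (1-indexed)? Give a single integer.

Step 1: current leaves = {2,4,7}. Remove leaf 2 (neighbor: 8).
Step 2: current leaves = {4,7,8}. Remove leaf 4 (neighbor: 1).
Step 3: current leaves = {7,8}. Remove leaf 7 (neighbor: 1).
Step 4: current leaves = {1,8}. Remove leaf 1 (neighbor: 5).
Step 5: current leaves = {5,8}. Remove leaf 5 (neighbor: 6).
Step 6: current leaves = {6,8}. Remove leaf 6 (neighbor: 3).

Answer: 6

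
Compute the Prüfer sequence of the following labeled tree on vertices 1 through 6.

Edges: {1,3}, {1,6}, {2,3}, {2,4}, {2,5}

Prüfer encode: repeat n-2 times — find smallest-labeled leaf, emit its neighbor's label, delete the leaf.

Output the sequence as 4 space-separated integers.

Step 1: leaves = {4,5,6}. Remove smallest leaf 4, emit neighbor 2.
Step 2: leaves = {5,6}. Remove smallest leaf 5, emit neighbor 2.
Step 3: leaves = {2,6}. Remove smallest leaf 2, emit neighbor 3.
Step 4: leaves = {3,6}. Remove smallest leaf 3, emit neighbor 1.
Done: 2 vertices remain (1, 6). Sequence = [2 2 3 1]

Answer: 2 2 3 1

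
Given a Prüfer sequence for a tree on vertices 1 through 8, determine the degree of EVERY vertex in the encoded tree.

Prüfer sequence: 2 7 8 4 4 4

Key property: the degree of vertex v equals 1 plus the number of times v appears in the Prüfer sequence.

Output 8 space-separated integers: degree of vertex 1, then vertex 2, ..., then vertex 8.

p_1 = 2: count[2] becomes 1
p_2 = 7: count[7] becomes 1
p_3 = 8: count[8] becomes 1
p_4 = 4: count[4] becomes 1
p_5 = 4: count[4] becomes 2
p_6 = 4: count[4] becomes 3
Degrees (1 + count): deg[1]=1+0=1, deg[2]=1+1=2, deg[3]=1+0=1, deg[4]=1+3=4, deg[5]=1+0=1, deg[6]=1+0=1, deg[7]=1+1=2, deg[8]=1+1=2

Answer: 1 2 1 4 1 1 2 2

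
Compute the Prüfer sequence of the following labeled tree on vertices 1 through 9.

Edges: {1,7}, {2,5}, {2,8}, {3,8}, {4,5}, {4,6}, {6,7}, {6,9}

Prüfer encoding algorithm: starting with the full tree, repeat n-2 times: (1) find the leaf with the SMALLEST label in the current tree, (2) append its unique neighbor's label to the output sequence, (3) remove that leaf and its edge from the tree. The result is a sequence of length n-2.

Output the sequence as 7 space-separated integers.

Answer: 7 8 6 2 5 4 6

Derivation:
Step 1: leaves = {1,3,9}. Remove smallest leaf 1, emit neighbor 7.
Step 2: leaves = {3,7,9}. Remove smallest leaf 3, emit neighbor 8.
Step 3: leaves = {7,8,9}. Remove smallest leaf 7, emit neighbor 6.
Step 4: leaves = {8,9}. Remove smallest leaf 8, emit neighbor 2.
Step 5: leaves = {2,9}. Remove smallest leaf 2, emit neighbor 5.
Step 6: leaves = {5,9}. Remove smallest leaf 5, emit neighbor 4.
Step 7: leaves = {4,9}. Remove smallest leaf 4, emit neighbor 6.
Done: 2 vertices remain (6, 9). Sequence = [7 8 6 2 5 4 6]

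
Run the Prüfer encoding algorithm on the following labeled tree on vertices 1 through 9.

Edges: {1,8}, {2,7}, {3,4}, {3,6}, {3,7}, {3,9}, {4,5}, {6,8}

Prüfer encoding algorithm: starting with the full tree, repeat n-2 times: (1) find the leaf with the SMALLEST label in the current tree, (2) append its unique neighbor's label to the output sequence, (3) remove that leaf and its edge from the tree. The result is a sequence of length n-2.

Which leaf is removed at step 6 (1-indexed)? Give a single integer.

Step 1: current leaves = {1,2,5,9}. Remove leaf 1 (neighbor: 8).
Step 2: current leaves = {2,5,8,9}. Remove leaf 2 (neighbor: 7).
Step 3: current leaves = {5,7,8,9}. Remove leaf 5 (neighbor: 4).
Step 4: current leaves = {4,7,8,9}. Remove leaf 4 (neighbor: 3).
Step 5: current leaves = {7,8,9}. Remove leaf 7 (neighbor: 3).
Step 6: current leaves = {8,9}. Remove leaf 8 (neighbor: 6).

Answer: 8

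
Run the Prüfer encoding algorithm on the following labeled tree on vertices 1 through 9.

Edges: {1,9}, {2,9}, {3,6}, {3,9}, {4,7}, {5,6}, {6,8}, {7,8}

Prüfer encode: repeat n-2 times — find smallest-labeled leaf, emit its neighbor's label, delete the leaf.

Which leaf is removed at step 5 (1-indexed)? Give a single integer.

Step 1: current leaves = {1,2,4,5}. Remove leaf 1 (neighbor: 9).
Step 2: current leaves = {2,4,5}. Remove leaf 2 (neighbor: 9).
Step 3: current leaves = {4,5,9}. Remove leaf 4 (neighbor: 7).
Step 4: current leaves = {5,7,9}. Remove leaf 5 (neighbor: 6).
Step 5: current leaves = {7,9}. Remove leaf 7 (neighbor: 8).

Answer: 7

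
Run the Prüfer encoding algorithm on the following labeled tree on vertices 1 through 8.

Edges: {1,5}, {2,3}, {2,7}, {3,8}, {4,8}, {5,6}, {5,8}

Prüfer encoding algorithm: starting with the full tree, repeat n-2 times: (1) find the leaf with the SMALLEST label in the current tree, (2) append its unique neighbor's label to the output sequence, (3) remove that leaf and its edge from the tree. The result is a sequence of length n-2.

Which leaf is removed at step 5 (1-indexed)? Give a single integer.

Step 1: current leaves = {1,4,6,7}. Remove leaf 1 (neighbor: 5).
Step 2: current leaves = {4,6,7}. Remove leaf 4 (neighbor: 8).
Step 3: current leaves = {6,7}. Remove leaf 6 (neighbor: 5).
Step 4: current leaves = {5,7}. Remove leaf 5 (neighbor: 8).
Step 5: current leaves = {7,8}. Remove leaf 7 (neighbor: 2).

Answer: 7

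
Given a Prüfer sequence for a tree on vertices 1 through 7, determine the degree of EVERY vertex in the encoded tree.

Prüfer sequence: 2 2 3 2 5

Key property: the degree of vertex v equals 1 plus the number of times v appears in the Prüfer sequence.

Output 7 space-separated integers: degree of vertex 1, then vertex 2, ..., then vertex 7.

Answer: 1 4 2 1 2 1 1

Derivation:
p_1 = 2: count[2] becomes 1
p_2 = 2: count[2] becomes 2
p_3 = 3: count[3] becomes 1
p_4 = 2: count[2] becomes 3
p_5 = 5: count[5] becomes 1
Degrees (1 + count): deg[1]=1+0=1, deg[2]=1+3=4, deg[3]=1+1=2, deg[4]=1+0=1, deg[5]=1+1=2, deg[6]=1+0=1, deg[7]=1+0=1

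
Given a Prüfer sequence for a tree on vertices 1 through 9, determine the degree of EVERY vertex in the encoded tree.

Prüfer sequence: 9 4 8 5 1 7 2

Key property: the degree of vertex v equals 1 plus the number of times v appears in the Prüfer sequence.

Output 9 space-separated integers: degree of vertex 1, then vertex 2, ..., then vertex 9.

Answer: 2 2 1 2 2 1 2 2 2

Derivation:
p_1 = 9: count[9] becomes 1
p_2 = 4: count[4] becomes 1
p_3 = 8: count[8] becomes 1
p_4 = 5: count[5] becomes 1
p_5 = 1: count[1] becomes 1
p_6 = 7: count[7] becomes 1
p_7 = 2: count[2] becomes 1
Degrees (1 + count): deg[1]=1+1=2, deg[2]=1+1=2, deg[3]=1+0=1, deg[4]=1+1=2, deg[5]=1+1=2, deg[6]=1+0=1, deg[7]=1+1=2, deg[8]=1+1=2, deg[9]=1+1=2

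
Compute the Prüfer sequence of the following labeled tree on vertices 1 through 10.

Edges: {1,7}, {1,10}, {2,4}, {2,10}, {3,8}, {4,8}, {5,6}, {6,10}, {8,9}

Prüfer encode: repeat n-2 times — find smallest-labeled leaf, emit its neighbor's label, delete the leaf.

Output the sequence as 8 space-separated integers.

Step 1: leaves = {3,5,7,9}. Remove smallest leaf 3, emit neighbor 8.
Step 2: leaves = {5,7,9}. Remove smallest leaf 5, emit neighbor 6.
Step 3: leaves = {6,7,9}. Remove smallest leaf 6, emit neighbor 10.
Step 4: leaves = {7,9}. Remove smallest leaf 7, emit neighbor 1.
Step 5: leaves = {1,9}. Remove smallest leaf 1, emit neighbor 10.
Step 6: leaves = {9,10}. Remove smallest leaf 9, emit neighbor 8.
Step 7: leaves = {8,10}. Remove smallest leaf 8, emit neighbor 4.
Step 8: leaves = {4,10}. Remove smallest leaf 4, emit neighbor 2.
Done: 2 vertices remain (2, 10). Sequence = [8 6 10 1 10 8 4 2]

Answer: 8 6 10 1 10 8 4 2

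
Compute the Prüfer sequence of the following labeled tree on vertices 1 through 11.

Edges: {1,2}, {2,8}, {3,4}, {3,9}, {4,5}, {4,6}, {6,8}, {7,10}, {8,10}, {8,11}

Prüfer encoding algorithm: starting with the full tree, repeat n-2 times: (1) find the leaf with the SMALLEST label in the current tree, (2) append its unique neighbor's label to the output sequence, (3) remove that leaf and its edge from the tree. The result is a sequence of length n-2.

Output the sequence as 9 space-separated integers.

Answer: 2 8 4 10 3 4 6 8 8

Derivation:
Step 1: leaves = {1,5,7,9,11}. Remove smallest leaf 1, emit neighbor 2.
Step 2: leaves = {2,5,7,9,11}. Remove smallest leaf 2, emit neighbor 8.
Step 3: leaves = {5,7,9,11}. Remove smallest leaf 5, emit neighbor 4.
Step 4: leaves = {7,9,11}. Remove smallest leaf 7, emit neighbor 10.
Step 5: leaves = {9,10,11}. Remove smallest leaf 9, emit neighbor 3.
Step 6: leaves = {3,10,11}. Remove smallest leaf 3, emit neighbor 4.
Step 7: leaves = {4,10,11}. Remove smallest leaf 4, emit neighbor 6.
Step 8: leaves = {6,10,11}. Remove smallest leaf 6, emit neighbor 8.
Step 9: leaves = {10,11}. Remove smallest leaf 10, emit neighbor 8.
Done: 2 vertices remain (8, 11). Sequence = [2 8 4 10 3 4 6 8 8]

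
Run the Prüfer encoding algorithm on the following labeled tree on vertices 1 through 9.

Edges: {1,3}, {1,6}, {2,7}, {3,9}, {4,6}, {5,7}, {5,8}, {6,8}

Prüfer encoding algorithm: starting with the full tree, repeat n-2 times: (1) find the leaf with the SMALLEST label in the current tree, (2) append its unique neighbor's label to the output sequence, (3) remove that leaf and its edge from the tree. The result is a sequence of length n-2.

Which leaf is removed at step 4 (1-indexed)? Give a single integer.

Answer: 5

Derivation:
Step 1: current leaves = {2,4,9}. Remove leaf 2 (neighbor: 7).
Step 2: current leaves = {4,7,9}. Remove leaf 4 (neighbor: 6).
Step 3: current leaves = {7,9}. Remove leaf 7 (neighbor: 5).
Step 4: current leaves = {5,9}. Remove leaf 5 (neighbor: 8).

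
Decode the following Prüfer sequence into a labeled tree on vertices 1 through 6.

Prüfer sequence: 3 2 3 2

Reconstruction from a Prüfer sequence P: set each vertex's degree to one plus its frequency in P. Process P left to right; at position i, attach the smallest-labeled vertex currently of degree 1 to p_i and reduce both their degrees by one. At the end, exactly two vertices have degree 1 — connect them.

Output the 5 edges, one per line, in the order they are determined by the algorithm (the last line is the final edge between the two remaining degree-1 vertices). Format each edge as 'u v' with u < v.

Answer: 1 3
2 4
3 5
2 3
2 6

Derivation:
Initial degrees: {1:1, 2:3, 3:3, 4:1, 5:1, 6:1}
Step 1: smallest deg-1 vertex = 1, p_1 = 3. Add edge {1,3}. Now deg[1]=0, deg[3]=2.
Step 2: smallest deg-1 vertex = 4, p_2 = 2. Add edge {2,4}. Now deg[4]=0, deg[2]=2.
Step 3: smallest deg-1 vertex = 5, p_3 = 3. Add edge {3,5}. Now deg[5]=0, deg[3]=1.
Step 4: smallest deg-1 vertex = 3, p_4 = 2. Add edge {2,3}. Now deg[3]=0, deg[2]=1.
Final: two remaining deg-1 vertices are 2, 6. Add edge {2,6}.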